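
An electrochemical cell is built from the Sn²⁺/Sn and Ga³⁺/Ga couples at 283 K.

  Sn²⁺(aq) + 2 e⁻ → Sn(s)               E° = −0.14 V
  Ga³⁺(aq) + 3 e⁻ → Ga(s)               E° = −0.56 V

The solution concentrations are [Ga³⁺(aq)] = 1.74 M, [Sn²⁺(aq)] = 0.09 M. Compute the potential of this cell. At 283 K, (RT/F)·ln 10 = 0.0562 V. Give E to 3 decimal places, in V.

Since E°(Sn²⁺/Sn) > E°(Ga³⁺/Ga), Sn²⁺/Sn serves as the cathode.
E°cell = −0.14 − (−0.56) = +0.42 V, with n = 6 electrons transferred.
The balanced reaction is 3 Sn²⁺(aq) + 2 Ga(s) → 3 Sn(s) + 2 Ga³⁺(aq), so Q = [Ga³⁺(aq)]^2 / [Sn²⁺(aq)]^3 = 4.15×10^3 and log Q = 3.618.
By the Nernst equation, E = +0.42 − (0.0562/6)·(3.618) = +0.386 V.

+0.386 V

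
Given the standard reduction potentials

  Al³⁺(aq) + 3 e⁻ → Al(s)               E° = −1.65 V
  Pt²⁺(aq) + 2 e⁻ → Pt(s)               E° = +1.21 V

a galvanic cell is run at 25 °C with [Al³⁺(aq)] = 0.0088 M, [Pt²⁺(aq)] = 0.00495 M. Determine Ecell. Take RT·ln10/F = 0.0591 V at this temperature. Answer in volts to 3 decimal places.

+2.832 V

The Pt²⁺/Pt couple has the more positive E°, so it is the cathode; Al³⁺/Al is the anode.
E°cell = E°cat − E°an = +1.21 − (−1.65) = +2.86 V; n = 6.
The balanced reaction is 3 Pt²⁺(aq) + 2 Al(s) → 3 Pt(s) + 2 Al³⁺(aq), so Q = [Al³⁺(aq)]^2 / [Pt²⁺(aq)]^3 = 638 and log Q = 2.805.
By the Nernst equation, E = +2.86 − (0.0591/6)·(2.805) = +2.832 V.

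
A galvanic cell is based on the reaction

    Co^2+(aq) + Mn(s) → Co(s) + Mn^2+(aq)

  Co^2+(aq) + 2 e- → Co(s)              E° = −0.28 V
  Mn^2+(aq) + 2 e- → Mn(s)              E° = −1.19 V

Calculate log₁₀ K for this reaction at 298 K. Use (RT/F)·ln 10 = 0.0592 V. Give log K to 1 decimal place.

The Co²⁺/Co couple is reduced (cathode); E°cell = −0.28 − (−1.19) = +0.91 V with n = 2.
At equilibrium E = 0, so log K = nE°cell / 0.0592 = (2)(+0.91) / 0.0592 = 30.7.

log K = 30.7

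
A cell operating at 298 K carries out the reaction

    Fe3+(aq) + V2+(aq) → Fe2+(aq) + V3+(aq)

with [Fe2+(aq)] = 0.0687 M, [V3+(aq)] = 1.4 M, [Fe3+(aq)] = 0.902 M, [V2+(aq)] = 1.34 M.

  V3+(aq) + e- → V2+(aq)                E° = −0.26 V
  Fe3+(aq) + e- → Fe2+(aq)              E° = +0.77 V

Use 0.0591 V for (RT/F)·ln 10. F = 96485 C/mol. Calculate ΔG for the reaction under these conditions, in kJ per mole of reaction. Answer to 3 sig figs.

−106 kJ/mol

With Fe³⁺/Fe²⁺ reduced at the cathode, E°cell = +0.77 − (−0.26) = +1.03 V and n = 1.
The reaction quotient is ([Fe2+(aq)]·[V3+(aq)]) / ([Fe3+(aq)]·[V2+(aq)]) = 0.0796; by Nernst, E = +1.03 − (0.0591/1)(−1.099) = +1.0950 V.
Then ΔG = −nFE = −1 × 96485 × +1.0950 J/mol = −106 kJ/mol.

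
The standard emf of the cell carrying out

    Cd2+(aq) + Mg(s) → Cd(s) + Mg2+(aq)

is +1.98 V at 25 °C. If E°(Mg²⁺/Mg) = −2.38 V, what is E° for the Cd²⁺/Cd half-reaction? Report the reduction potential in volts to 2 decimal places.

−0.40 V

In the reaction as written the Cd²⁺/Cd couple is reduced (cathode) and Mg²⁺/Mg is oxidized (anode), so E°cell = E°(Cd²⁺/Cd) − E°(Mg²⁺/Mg).
E°(Cd²⁺/Cd) = E°cell + E°(anode) = +1.98 + (−2.38) = −0.40 V.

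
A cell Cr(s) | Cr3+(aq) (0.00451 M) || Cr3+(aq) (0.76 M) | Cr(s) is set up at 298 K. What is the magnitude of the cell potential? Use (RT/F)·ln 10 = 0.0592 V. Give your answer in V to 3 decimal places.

For a concentration cell E°cell = 0, since both electrodes use the same couple.
The compartment with the higher Cr3+(aq) concentration (0.76 M) acts as the cathode; ions are reduced there and produced at the dilute (0.00451 M) anode.
With n = 3, Ecell = −(0.0592/3)·log([dilute]/[conc]) = −(0.0592/3)·log(0.00451/0.76) = +0.044 V.

0.044 V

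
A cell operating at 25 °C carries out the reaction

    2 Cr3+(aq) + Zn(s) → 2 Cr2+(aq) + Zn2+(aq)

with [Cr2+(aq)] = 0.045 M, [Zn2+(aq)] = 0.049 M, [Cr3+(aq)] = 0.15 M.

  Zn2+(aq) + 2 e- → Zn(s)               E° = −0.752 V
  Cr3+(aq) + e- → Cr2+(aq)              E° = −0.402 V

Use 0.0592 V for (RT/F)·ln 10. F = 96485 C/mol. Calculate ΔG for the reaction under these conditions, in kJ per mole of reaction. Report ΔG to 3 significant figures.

−81.0 kJ/mol

The standard cell potential is −0.402 − (−0.752) = +0.350 V, with n = 2 electrons in the balanced equation.
Q = ([Cr2+(aq)]^2·[Zn2+(aq)]) / [Cr3+(aq)]^2 = 0.00441, so log Q = −2.356 and E = +0.350 − (0.0592/2)(−2.356) = +0.4197 V.
Then ΔG = −nFE = −2 × 96485 × +0.4197 J/mol = −81.0 kJ/mol.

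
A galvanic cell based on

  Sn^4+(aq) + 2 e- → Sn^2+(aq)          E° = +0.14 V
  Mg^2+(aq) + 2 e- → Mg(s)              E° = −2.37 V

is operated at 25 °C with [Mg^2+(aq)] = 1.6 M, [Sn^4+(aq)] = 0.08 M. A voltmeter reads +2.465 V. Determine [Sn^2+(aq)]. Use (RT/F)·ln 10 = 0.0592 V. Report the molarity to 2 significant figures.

1.7 M

The Sn⁴⁺/Sn²⁺ couple has the larger reduction potential, so it is the cathode: E°cell = +0.14 − (−2.37) = +2.51 V and n = 2.
Since E = E° − (0.0592/n)·log Q, log Q = n(E° − E)/0.0592 = 1.520.
The balanced reaction is Sn^4+(aq) + Mg(s) → Sn^2+(aq) + Mg^2+(aq), so Q = ([Sn^2+(aq)]·[Mg^2+(aq)]) / [Sn^4+(aq)].
Solving for the unknown gives log [Sn^2+(aq)] = 0.219, so [Sn^2+(aq)] ≈ 1.7 M.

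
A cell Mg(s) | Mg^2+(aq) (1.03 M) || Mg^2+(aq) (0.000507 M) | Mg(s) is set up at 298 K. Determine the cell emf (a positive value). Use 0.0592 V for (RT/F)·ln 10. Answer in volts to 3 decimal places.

0.098 V

For a concentration cell E°cell = 0, since both electrodes use the same couple.
The compartment with the higher Mg^2+(aq) concentration (1.03 M) acts as the cathode; ions are reduced there and produced at the dilute (0.000507 M) anode.
With n = 2, Ecell = −(0.0592/2)·log([dilute]/[conc]) = −(0.0592/2)·log(0.000507/1.03) = +0.098 V.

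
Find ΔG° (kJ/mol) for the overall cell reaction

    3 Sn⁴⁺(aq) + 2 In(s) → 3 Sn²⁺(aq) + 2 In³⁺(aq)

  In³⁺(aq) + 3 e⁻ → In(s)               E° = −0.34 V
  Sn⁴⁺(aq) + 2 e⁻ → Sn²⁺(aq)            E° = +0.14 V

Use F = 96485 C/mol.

−278 kJ/mol

In the reaction as written Sn⁴⁺(aq) is reduced, so the Sn⁴⁺/Sn²⁺ couple is the cathode and In³⁺/In is the anode.
E°cell = +0.14 − (−0.34) = +0.48 V; balancing electrons gives n = 6.
ΔG° = −nFE°cell = −(6)(96485)(+0.48) J/mol = −278 kJ/mol.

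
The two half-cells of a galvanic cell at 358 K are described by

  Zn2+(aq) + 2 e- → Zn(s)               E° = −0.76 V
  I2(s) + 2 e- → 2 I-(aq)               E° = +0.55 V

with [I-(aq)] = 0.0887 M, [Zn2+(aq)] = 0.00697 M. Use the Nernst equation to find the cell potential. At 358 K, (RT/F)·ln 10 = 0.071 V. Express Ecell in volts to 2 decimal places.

I₂/I⁻ is reduced (cathode, E° = +0.55 V) and Zn²⁺/Zn is oxidized (anode).
E°cell = E°cat − E°an = +0.55 − (−0.76) = +1.31 V; n = 2.
Balancing gives I2(s) + Zn(s) → 2 I-(aq) + Zn2+(aq); hence Q = [I-(aq)]^2·[Zn2+(aq)] = 5.48×10^−5 (log Q = −4.261).
Applying E = E° − (RT ln10/nF)·log Q gives +1.31 − (0.071/2)(−4.261) = +1.46 V.

+1.46 V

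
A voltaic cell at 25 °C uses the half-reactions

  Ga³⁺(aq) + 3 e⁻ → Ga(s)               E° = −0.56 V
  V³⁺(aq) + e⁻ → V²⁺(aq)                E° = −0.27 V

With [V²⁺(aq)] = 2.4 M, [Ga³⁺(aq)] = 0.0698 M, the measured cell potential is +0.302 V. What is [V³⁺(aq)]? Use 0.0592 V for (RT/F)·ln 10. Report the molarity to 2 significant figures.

1.6 M

With V³⁺/V²⁺ at the cathode and Ga³⁺/Ga at the anode, E°cell = −0.27 − (−0.56) = +0.29 V (n = 3).
Rearranging E = E° − (0.0592/n)·log Q gives log Q = 3(+0.29 − (+0.302))/0.0592 = −0.608.
The balanced reaction is 3 V³⁺(aq) + Ga(s) → 3 V²⁺(aq) + Ga³⁺(aq), so Q = ([V²⁺(aq)]^3·[Ga³⁺(aq)]) / [V³⁺(aq)]^3.
Substituting the known concentrations and solving, log [V³⁺(aq)] = 0.197 and [V³⁺(aq)] = 1.6 M.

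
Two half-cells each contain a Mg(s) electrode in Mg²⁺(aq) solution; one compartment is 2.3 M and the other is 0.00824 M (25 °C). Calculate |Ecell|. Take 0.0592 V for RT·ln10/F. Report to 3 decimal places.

For a concentration cell E°cell = 0, since both electrodes use the same couple.
The compartment with the higher Mg²⁺(aq) concentration (2.3 M) acts as the cathode; ions are reduced there and produced at the dilute (0.00824 M) anode.
With n = 2, Ecell = −(0.0592/2)·log([dilute]/[conc]) = −(0.0592/2)·log(0.00824/2.3) = +0.072 V.

0.072 V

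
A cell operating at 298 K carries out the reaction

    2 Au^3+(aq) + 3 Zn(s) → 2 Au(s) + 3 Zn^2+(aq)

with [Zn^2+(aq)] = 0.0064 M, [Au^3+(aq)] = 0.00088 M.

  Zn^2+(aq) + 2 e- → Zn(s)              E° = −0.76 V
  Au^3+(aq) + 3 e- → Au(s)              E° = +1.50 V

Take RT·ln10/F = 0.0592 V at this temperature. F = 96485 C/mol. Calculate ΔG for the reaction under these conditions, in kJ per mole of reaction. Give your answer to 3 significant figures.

−1310 kJ/mol

With Au³⁺/Au reduced at the cathode, E°cell = +1.50 − (−0.76) = +2.26 V and n = 6.
Q = [Zn^2+(aq)]^3 / [Au^3+(aq)]^2 = 0.339, so log Q = −0.470 and E = +2.26 − (0.0592/6)(−0.470) = +2.2646 V.
ΔG = −nFE = −(6)(96485)(+2.2646) J/mol = −1310 kJ/mol.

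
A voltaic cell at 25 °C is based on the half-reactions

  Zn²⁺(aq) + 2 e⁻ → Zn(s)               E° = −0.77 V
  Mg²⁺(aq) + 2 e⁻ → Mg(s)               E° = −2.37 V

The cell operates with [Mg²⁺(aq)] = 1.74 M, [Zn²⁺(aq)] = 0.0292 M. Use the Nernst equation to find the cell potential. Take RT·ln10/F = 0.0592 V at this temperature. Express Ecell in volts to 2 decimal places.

+1.55 V

Zn²⁺/Zn is reduced (cathode, E° = −0.77 V) and Mg²⁺/Mg is oxidized (anode).
E°cell = E°cat − E°an = −0.77 − (−2.37) = +1.60 V; n = 2.
For the overall reaction Zn²⁺(aq) + Mg(s) → Zn(s) + Mg²⁺(aq), Q = [Mg²⁺(aq)] / [Zn²⁺(aq)] = 59.6, giving log Q = 1.775.
E = E° − (0.0592/n)·log Q = +1.60 − (0.0592/2)(1.775) = +1.55 V.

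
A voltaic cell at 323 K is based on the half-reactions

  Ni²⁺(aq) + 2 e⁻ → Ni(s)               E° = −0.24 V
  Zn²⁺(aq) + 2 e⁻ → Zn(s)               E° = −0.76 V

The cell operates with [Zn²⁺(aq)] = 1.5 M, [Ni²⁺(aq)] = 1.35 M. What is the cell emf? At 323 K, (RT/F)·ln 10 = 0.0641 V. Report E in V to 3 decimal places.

Since E°(Ni²⁺/Ni) > E°(Zn²⁺/Zn), Ni²⁺/Ni serves as the cathode.
The standard potential is −0.24 − (−0.76) = +0.52 V and the balanced reaction transfers n = 2 electrons.
The balanced reaction is Ni²⁺(aq) + Zn(s) → Ni(s) + Zn²⁺(aq), so Q = [Zn²⁺(aq)] / [Ni²⁺(aq)] = 1.11 and log Q = 0.046.
By the Nernst equation, E = +0.52 − (0.0641/2)·(0.046) = +0.519 V.

+0.519 V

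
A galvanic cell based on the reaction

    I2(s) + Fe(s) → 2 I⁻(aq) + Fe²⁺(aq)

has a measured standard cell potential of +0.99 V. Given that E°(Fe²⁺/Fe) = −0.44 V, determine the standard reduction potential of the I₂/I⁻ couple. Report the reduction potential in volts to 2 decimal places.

In the reaction as written the I₂/I⁻ couple is reduced (cathode) and Fe²⁺/Fe is oxidized (anode), so E°cell = E°(I₂/I⁻) − E°(Fe²⁺/Fe).
E°(I₂/I⁻) = E°cell + E°(anode) = +0.99 + (−0.44) = +0.55 V.

+0.55 V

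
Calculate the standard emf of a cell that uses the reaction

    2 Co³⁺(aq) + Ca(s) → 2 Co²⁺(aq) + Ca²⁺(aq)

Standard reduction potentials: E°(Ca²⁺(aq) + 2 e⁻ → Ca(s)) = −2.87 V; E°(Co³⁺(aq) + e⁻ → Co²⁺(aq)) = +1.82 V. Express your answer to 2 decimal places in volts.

+4.69 V

In the reaction as written, Co³⁺(aq) is reduced (cathode) and Ca²⁺(aq) is produced by oxidation at the anode.
E°cell = E°(cathode) − E°(anode) = +1.82 − (−2.87) = +4.69 V.
The positive value indicates the reaction is spontaneous as written.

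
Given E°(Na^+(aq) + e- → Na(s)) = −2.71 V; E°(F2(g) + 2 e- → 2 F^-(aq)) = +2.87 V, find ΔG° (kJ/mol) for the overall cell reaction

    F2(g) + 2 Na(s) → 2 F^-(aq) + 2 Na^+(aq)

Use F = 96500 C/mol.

−1077 kJ/mol

In the reaction as written F2(g) is reduced, so the F₂/F⁻ couple is the cathode and Na⁺/Na is the anode.
E°cell = +2.87 − (−2.71) = +5.58 V; balancing electrons gives n = 2.
ΔG° = −nFE°cell = −(2)(96500)(+5.58) J/mol = −1077 kJ/mol.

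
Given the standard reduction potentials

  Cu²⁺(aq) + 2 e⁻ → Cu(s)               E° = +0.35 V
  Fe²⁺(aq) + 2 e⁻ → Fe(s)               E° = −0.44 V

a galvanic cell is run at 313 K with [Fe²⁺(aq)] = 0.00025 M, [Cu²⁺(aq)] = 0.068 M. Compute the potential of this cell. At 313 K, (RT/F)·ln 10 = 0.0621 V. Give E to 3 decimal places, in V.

+0.866 V

Cu²⁺/Cu is reduced (cathode, E° = +0.35 V) and Fe²⁺/Fe is oxidized (anode).
E°cell = +0.35 − (−0.44) = +0.79 V, with n = 2 electrons transferred.
Balancing gives Cu²⁺(aq) + Fe(s) → Cu(s) + Fe²⁺(aq); hence Q = [Fe²⁺(aq)] / [Cu²⁺(aq)] = 0.00368 (log Q = −2.435).
E = E° − (0.0621/n)·log Q = +0.79 − (0.0621/2)(−2.435) = +0.866 V.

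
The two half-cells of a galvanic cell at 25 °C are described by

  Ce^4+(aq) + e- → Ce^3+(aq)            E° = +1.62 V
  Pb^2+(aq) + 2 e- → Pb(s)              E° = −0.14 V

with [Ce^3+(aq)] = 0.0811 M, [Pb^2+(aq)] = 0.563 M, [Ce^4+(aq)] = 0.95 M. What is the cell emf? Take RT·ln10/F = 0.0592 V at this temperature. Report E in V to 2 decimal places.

Since E°(Ce⁴⁺/Ce³⁺) > E°(Pb²⁺/Pb), Ce⁴⁺/Ce³⁺ serves as the cathode.
E°cell = +1.62 − (−0.14) = +1.76 V, with n = 2 electrons transferred.
Balancing gives 2 Ce^4+(aq) + Pb(s) → 2 Ce^3+(aq) + Pb^2+(aq); hence Q = ([Ce^3+(aq)]^2·[Pb^2+(aq)]) / [Ce^4+(aq)]^2 = 0.0041 (log Q = −2.387).
Applying E = E° − (RT ln10/nF)·log Q gives +1.76 − (0.0592/2)(−2.387) = +1.83 V.

+1.83 V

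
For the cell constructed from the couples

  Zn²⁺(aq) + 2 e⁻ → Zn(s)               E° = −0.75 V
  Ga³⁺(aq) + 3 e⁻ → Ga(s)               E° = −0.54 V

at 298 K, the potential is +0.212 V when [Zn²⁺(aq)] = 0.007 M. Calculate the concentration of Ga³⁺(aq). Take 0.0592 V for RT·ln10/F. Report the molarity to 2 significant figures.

0.00074 M

Ga³⁺/Ga is the cathode (higher E°); E°cell = −0.54 − (−0.75) = +0.21 V with n = 6.
From the Nernst equation, log Q = n(E° − E)/0.0592 = 6·(+0.21 − (+0.212))/0.0592 = −0.203.
For 2 Ga³⁺(aq) + 3 Zn(s) → 2 Ga(s) + 3 Zn²⁺(aq), the reaction quotient is Q = [Zn²⁺(aq)]^3 / [Ga³⁺(aq)]^2.
Solving for the unknown gives log [Ga³⁺(aq)] = −3.131, so [Ga³⁺(aq)] ≈ 0.00074 M.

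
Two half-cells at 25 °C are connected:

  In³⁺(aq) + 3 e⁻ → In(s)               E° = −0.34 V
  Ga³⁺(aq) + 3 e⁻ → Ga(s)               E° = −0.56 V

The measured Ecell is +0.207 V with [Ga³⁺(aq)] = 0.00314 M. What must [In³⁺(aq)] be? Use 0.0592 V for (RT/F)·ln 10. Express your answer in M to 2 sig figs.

0.00069 M

The In³⁺/In couple has the larger reduction potential, so it is the cathode: E°cell = −0.34 − (−0.56) = +0.22 V and n = 3.
Since E = E° − (0.0592/n)·log Q, log Q = n(E° − E)/0.0592 = 0.659.
For In³⁺(aq) + Ga(s) → In(s) + Ga³⁺(aq), the reaction quotient is Q = [Ga³⁺(aq)] / [In³⁺(aq)].
Substituting the known concentrations and solving, log [In³⁺(aq)] = −3.162 and [In³⁺(aq)] = 0.00069 M.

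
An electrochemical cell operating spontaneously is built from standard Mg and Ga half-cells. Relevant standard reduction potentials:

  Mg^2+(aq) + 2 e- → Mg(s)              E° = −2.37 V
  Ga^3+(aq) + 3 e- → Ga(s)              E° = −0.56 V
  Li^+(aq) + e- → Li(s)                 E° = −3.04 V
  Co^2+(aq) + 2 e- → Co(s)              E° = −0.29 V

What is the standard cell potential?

The Ga³⁺/Ga couple has the higher E°, so Ga ion is reduced (cathode) and Mg is oxidized (anode).
E°cell = E°(cathode) − E°(anode) = −0.56 − (−2.37) = +1.81 V.

+1.81 V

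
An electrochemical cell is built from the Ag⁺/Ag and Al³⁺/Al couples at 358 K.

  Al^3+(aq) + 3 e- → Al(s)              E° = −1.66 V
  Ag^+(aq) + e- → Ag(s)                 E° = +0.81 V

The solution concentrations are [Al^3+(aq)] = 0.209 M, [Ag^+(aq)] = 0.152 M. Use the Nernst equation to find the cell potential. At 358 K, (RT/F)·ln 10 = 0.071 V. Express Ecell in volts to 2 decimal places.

Ag⁺/Ag is reduced (cathode, E° = +0.81 V) and Al³⁺/Al is oxidized (anode).
The standard potential is +0.81 − (−1.66) = +2.47 V and the balanced reaction transfers n = 3 electrons.
For the overall reaction 3 Ag^+(aq) + Al(s) → 3 Ag(s) + Al^3+(aq), Q = [Al^3+(aq)] / [Ag^+(aq)]^3 = 59.5, giving log Q = 1.775.
E = E° − (0.071/n)·log Q = +2.47 − (0.071/3)(1.775) = +2.43 V.

+2.43 V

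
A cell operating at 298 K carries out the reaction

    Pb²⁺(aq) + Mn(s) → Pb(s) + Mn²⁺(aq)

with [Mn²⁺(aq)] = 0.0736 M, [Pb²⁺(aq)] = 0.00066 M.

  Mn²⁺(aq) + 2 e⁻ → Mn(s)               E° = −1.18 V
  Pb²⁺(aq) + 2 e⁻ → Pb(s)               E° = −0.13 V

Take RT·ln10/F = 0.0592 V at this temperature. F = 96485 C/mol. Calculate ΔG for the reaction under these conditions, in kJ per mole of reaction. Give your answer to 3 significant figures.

The standard cell potential is −0.13 − (−1.18) = +1.05 V, with n = 2 electrons in the balanced equation.
Here Q = [Mn²⁺(aq)] / [Pb²⁺(aq)] = 112 (log Q = 2.047), giving E = +1.05 − (0.0592/2)·(2.047) = +0.9894 V.
Finally ΔG = −nFE = −(2)(96485 C/mol)(+0.9894 V) = −191 kJ/mol.

−191 kJ/mol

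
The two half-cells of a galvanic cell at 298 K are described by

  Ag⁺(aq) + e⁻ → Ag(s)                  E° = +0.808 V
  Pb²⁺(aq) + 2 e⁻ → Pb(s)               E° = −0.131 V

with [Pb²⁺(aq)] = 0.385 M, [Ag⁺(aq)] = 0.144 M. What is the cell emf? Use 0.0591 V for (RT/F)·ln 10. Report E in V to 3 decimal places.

+0.902 V

The Ag⁺/Ag couple has the more positive E°, so it is the cathode; Pb²⁺/Pb is the anode.
E°cell = E°cat − E°an = +0.808 − (−0.131) = +0.939 V; n = 2.
The balanced reaction is 2 Ag⁺(aq) + Pb(s) → 2 Ag(s) + Pb²⁺(aq), so Q = [Pb²⁺(aq)] / [Ag⁺(aq)]^2 = 18.6 and log Q = 1.269.
By the Nernst equation, E = +0.939 − (0.0591/2)·(1.269) = +0.902 V.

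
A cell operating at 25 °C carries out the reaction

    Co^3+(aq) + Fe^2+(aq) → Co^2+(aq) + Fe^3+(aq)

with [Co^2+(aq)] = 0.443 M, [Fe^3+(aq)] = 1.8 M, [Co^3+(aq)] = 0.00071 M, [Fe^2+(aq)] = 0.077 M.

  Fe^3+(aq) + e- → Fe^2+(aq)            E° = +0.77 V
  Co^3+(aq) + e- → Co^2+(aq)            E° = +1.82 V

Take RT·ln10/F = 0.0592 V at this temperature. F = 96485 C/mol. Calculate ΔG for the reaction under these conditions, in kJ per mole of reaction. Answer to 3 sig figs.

The standard cell potential is +1.82 − (+0.77) = +1.05 V, with n = 1 electron in the balanced equation.
The reaction quotient is ([Co^2+(aq)]·[Fe^3+(aq)]) / ([Co^3+(aq)]·[Fe^2+(aq)]) = 1.46×10^4; by Nernst, E = +1.05 − (0.0592/1)(4.164) = +0.8035 V.
ΔG = −nFE = −(1)(96485)(+0.8035) J/mol = −77.5 kJ/mol.

−77.5 kJ/mol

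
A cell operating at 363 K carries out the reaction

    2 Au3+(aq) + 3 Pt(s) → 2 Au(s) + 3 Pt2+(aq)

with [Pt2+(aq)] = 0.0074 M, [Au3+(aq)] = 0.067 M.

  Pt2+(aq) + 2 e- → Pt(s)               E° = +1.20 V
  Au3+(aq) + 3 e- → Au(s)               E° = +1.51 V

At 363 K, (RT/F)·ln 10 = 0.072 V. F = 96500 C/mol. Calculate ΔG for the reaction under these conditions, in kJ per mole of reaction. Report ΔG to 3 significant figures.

−208 kJ/mol

The standard cell potential is +1.51 − (+1.20) = +0.31 V, with n = 6 electrons in the balanced equation.
The reaction quotient is [Pt2+(aq)]^3 / [Au3+(aq)]^2 = 9.03×10^−5; by Nernst, E = +0.31 − (0.072/6)(−4.044) = +0.3585 V.
Finally ΔG = −nFE = −(6)(96500 C/mol)(+0.3585 V) = −208 kJ/mol.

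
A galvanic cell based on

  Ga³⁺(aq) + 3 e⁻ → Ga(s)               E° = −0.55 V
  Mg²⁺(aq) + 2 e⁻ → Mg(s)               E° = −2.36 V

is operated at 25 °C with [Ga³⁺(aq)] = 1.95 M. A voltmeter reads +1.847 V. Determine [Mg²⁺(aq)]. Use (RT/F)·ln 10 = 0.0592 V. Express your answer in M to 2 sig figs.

0.088 M

With Ga³⁺/Ga at the cathode and Mg²⁺/Mg at the anode, E°cell = −0.55 − (−2.36) = +1.81 V (n = 6).
Since E = E° − (0.0592/n)·log Q, log Q = n(E° − E)/0.0592 = −3.750.
Balancing electrons gives 2 Ga³⁺(aq) + 3 Mg(s) → 2 Ga(s) + 3 Mg²⁺(aq); thus Q = [Mg²⁺(aq)]^3 / [Ga³⁺(aq)]^2.
Solving for the unknown gives log [Mg²⁺(aq)] = −1.057, so [Mg²⁺(aq)] ≈ 0.088 M.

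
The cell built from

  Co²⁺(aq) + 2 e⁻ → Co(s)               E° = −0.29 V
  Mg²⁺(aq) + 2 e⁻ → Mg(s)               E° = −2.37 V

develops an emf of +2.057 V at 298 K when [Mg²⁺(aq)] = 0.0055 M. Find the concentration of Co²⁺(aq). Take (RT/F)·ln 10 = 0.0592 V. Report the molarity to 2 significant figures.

With Co²⁺/Co at the cathode and Mg²⁺/Mg at the anode, E°cell = −0.29 − (−2.37) = +2.08 V (n = 2).
Since E = E° − (0.0592/n)·log Q, log Q = n(E° − E)/0.0592 = 0.777.
Balancing electrons gives Co²⁺(aq) + Mg(s) → Co(s) + Mg²⁺(aq); thus Q = [Mg²⁺(aq)] / [Co²⁺(aq)].
Solving for the unknown gives log [Co²⁺(aq)] = −3.037, so [Co²⁺(aq)] ≈ 0.00092 M.

0.00092 M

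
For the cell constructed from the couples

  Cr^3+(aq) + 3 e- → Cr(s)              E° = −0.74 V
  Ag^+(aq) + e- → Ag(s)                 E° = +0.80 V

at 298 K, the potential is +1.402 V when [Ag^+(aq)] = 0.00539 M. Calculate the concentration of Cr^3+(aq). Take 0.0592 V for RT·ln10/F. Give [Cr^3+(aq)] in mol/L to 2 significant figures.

1.5 M

The Ag⁺/Ag couple has the larger reduction potential, so it is the cathode: E°cell = +0.80 − (−0.74) = +1.54 V and n = 3.
From the Nernst equation, log Q = n(E° − E)/0.0592 = 3·(+1.54 − (+1.402))/0.0592 = 6.993.
The balanced reaction is 3 Ag^+(aq) + Cr(s) → 3 Ag(s) + Cr^3+(aq), so Q = [Cr^3+(aq)] / [Ag^+(aq)]^3.
Substituting the known concentrations and solving, log [Cr^3+(aq)] = 0.188 and [Cr^3+(aq)] = 1.5 M.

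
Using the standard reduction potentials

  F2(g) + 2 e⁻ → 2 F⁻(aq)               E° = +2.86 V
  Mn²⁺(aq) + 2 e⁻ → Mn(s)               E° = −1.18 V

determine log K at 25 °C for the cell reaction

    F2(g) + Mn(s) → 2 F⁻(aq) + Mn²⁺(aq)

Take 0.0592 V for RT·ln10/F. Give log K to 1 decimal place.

log K = 136.5

The F₂/F⁻ couple is reduced (cathode); E°cell = +2.86 − (−1.18) = +4.04 V with n = 2.
At equilibrium E = 0, so log K = nE°cell / 0.0592 = (2)(+4.04) / 0.0592 = 136.5.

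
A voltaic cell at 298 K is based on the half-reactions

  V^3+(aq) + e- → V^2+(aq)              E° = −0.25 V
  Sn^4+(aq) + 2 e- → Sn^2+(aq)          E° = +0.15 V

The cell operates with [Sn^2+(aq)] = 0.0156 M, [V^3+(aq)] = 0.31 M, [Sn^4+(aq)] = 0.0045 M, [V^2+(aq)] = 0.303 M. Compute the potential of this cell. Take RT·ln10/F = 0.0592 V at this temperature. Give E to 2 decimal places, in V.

+0.38 V

Sn⁴⁺/Sn²⁺ is reduced (cathode, E° = +0.15 V) and V³⁺/V²⁺ is oxidized (anode).
E°cell = E°cat − E°an = +0.15 − (−0.25) = +0.40 V; n = 2.
The balanced reaction is Sn^4+(aq) + 2 V^2+(aq) → Sn^2+(aq) + 2 V^3+(aq), so Q = ([Sn^2+(aq)]·[V^3+(aq)]^2) / ([Sn^4+(aq)]·[V^2+(aq)]^2) = 3.63 and log Q = 0.560.
E = E° − (0.0592/n)·log Q = +0.40 − (0.0592/2)(0.560) = +0.38 V.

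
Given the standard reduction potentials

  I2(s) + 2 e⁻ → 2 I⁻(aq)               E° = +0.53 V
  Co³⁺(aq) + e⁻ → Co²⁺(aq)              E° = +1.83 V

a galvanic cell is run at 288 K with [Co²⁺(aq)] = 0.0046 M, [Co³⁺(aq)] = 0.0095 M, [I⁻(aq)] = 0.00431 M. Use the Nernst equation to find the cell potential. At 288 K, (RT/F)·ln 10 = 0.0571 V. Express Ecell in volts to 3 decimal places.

Co³⁺/Co²⁺ is reduced (cathode, E° = +1.83 V) and I₂/I⁻ is oxidized (anode).
The standard potential is +1.83 − (+0.53) = +1.30 V and the balanced reaction transfers n = 2 electrons.
The balanced reaction is 2 Co³⁺(aq) + 2 I⁻(aq) → 2 Co²⁺(aq) + I2(s), so Q = [Co²⁺(aq)]^2 / ([Co³⁺(aq)]^2·[I⁻(aq)]^2) = 1.26×10^4 and log Q = 4.101.
Applying E = E° − (RT ln10/nF)·log Q gives +1.30 − (0.0571/2)(4.101) = +1.183 V.

+1.183 V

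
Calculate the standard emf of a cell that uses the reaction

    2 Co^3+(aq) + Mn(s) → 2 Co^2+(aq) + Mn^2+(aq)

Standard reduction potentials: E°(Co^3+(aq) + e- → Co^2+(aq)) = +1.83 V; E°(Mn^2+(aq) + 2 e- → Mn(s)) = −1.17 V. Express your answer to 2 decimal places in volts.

+3.00 V

In the reaction as written, Co^3+(aq) is reduced (cathode) and Mn^2+(aq) is produced by oxidation at the anode.
E°cell = E°(cathode) − E°(anode) = +1.83 − (−1.17) = +3.00 V.
The positive value indicates the reaction is spontaneous as written.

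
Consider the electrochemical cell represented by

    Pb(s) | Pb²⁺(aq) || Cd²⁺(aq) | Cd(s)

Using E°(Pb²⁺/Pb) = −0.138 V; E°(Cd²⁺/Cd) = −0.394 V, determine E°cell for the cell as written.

By convention the left-hand electrode in cell notation is the anode (oxidation) and the right-hand electrode is the cathode (reduction).
E°cell = E°(right) − E°(left) = −0.394 − (−0.138) = −0.256 V.
The negative sign shows that, as written, the cell would require an external voltage to drive the reaction.

−0.256 V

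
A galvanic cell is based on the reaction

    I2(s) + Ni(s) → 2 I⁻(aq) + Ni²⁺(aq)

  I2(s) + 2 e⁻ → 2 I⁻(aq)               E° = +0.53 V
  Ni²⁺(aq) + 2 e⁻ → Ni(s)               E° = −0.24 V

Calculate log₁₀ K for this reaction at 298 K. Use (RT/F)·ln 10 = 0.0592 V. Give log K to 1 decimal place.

The I₂/I⁻ couple is reduced (cathode); E°cell = +0.53 − (−0.24) = +0.77 V with n = 2.
At equilibrium E = 0, so log K = nE°cell / 0.0592 = (2)(+0.77) / 0.0592 = 26.0.

log K = 26.0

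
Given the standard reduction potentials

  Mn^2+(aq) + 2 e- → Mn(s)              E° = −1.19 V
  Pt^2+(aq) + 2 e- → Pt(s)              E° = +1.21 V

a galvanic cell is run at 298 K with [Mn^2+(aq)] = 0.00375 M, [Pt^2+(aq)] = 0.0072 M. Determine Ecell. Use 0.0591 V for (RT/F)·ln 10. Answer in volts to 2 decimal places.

Pt²⁺/Pt is reduced (cathode, E° = +1.21 V) and Mn²⁺/Mn is oxidized (anode).
The standard potential is +1.21 − (−1.19) = +2.40 V and the balanced reaction transfers n = 2 electrons.
For the overall reaction Pt^2+(aq) + Mn(s) → Pt(s) + Mn^2+(aq), Q = [Mn^2+(aq)] / [Pt^2+(aq)] = 0.521, giving log Q = −0.283.
Applying E = E° − (RT ln10/nF)·log Q gives +2.40 − (0.0591/2)(−0.283) = +2.41 V.

+2.41 V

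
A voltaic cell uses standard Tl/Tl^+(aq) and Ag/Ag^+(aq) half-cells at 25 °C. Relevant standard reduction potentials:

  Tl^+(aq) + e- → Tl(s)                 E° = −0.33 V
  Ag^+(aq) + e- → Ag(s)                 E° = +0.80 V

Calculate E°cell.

+1.13 V

The Ag⁺/Ag couple has the higher E°, so Ag ion is reduced (cathode) and Tl is oxidized (anode).
E°cell = E°(cathode) − E°(anode) = +0.80 − (−0.33) = +1.13 V.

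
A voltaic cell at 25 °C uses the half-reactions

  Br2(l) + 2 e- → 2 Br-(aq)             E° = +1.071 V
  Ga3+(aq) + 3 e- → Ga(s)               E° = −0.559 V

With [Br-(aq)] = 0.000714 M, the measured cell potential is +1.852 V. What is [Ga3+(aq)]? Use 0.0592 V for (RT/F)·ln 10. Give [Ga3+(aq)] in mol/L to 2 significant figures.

The Br₂/Br⁻ couple has the larger reduction potential, so it is the cathode: E°cell = +1.071 − (−0.559) = +1.630 V and n = 6.
Rearranging E = E° − (0.0592/n)·log Q gives log Q = 6(+1.630 − (+1.852))/0.0592 = −22.500.
For 3 Br2(l) + 2 Ga(s) → 6 Br-(aq) + 2 Ga3+(aq), the reaction quotient is Q = [Br-(aq)]^6·[Ga3+(aq)]^2.
Solving for the unknown gives log [Ga3+(aq)] = −1.811, so [Ga3+(aq)] ≈ 0.015 M.

0.015 M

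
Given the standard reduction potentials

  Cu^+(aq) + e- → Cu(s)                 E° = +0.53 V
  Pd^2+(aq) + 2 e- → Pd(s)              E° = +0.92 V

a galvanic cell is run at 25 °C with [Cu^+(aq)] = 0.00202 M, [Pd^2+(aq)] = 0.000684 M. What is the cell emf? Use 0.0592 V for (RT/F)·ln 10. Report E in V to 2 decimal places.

+0.46 V

Pd²⁺/Pd is reduced (cathode, E° = +0.92 V) and Cu⁺/Cu is oxidized (anode).
E°cell = +0.92 − (+0.53) = +0.39 V, with n = 2 electrons transferred.
Balancing gives Pd^2+(aq) + 2 Cu(s) → Pd(s) + 2 Cu^+(aq); hence Q = [Cu^+(aq)]^2 / [Pd^2+(aq)] = 0.00597 (log Q = −2.224).
By the Nernst equation, E = +0.39 − (0.0592/2)·(−2.224) = +0.46 V.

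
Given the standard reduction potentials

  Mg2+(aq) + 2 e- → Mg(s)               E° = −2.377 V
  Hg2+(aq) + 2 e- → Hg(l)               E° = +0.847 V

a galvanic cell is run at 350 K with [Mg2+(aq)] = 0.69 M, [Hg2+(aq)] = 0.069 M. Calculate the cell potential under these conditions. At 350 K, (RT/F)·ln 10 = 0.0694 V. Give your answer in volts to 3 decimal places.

Since E°(Hg²⁺/Hg) > E°(Mg²⁺/Mg), Hg²⁺/Hg serves as the cathode.
E°cell = +0.847 − (−2.377) = +3.224 V, with n = 2 electrons transferred.
For the overall reaction Hg2+(aq) + Mg(s) → Hg(l) + Mg2+(aq), Q = [Mg2+(aq)] / [Hg2+(aq)] = 10, giving log Q = 1.000.
Applying E = E° − (RT ln10/nF)·log Q gives +3.224 − (0.0694/2)(1.000) = +3.189 V.

+3.189 V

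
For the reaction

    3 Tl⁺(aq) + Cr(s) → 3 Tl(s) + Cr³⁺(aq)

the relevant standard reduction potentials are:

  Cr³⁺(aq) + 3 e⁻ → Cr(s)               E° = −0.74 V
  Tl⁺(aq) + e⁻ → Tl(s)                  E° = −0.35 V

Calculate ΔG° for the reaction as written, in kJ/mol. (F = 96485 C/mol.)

−113 kJ/mol

In the reaction as written Tl⁺(aq) is reduced, so the Tl⁺/Tl couple is the cathode and Cr³⁺/Cr is the anode.
E°cell = −0.35 − (−0.74) = +0.39 V; balancing electrons gives n = 3.
ΔG° = −nFE°cell = −(3)(96485)(+0.39) J/mol = −113 kJ/mol.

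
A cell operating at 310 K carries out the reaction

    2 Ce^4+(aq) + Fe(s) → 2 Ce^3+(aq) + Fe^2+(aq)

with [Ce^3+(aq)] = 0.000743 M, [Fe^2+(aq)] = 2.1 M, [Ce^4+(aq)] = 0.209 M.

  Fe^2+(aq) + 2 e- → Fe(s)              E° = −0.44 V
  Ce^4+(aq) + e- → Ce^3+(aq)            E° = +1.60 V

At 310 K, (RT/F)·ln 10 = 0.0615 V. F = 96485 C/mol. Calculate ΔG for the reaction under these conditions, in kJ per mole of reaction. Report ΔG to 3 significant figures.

−421 kJ/mol

With Ce⁴⁺/Ce³⁺ reduced at the cathode, E°cell = +1.60 − (−0.44) = +2.04 V and n = 2.
Here Q = ([Ce^3+(aq)]^2·[Fe^2+(aq)]) / [Ce^4+(aq)]^2 = 2.65×10^−5 (log Q = −4.576), giving E = +2.04 − (0.0615/2)·(−4.576) = +2.1807 V.
ΔG = −nFE = −(2)(96485)(+2.1807) J/mol = −421 kJ/mol.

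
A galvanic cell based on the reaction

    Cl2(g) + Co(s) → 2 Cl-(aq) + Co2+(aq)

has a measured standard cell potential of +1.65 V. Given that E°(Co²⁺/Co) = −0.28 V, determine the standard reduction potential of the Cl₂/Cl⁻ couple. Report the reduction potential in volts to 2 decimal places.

+1.37 V

In the reaction as written the Cl₂/Cl⁻ couple is reduced (cathode) and Co²⁺/Co is oxidized (anode), so E°cell = E°(Cl₂/Cl⁻) − E°(Co²⁺/Co).
E°(Cl₂/Cl⁻) = E°cell + E°(anode) = +1.65 + (−0.28) = +1.37 V.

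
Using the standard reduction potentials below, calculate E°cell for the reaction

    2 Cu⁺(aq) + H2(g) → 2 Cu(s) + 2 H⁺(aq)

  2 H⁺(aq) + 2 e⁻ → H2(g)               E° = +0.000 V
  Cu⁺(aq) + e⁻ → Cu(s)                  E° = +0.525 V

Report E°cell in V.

+0.525 V

In the reaction as written, Cu⁺(aq) is reduced (cathode) and H⁺(aq) is produced by oxidation at the anode.
E°cell = E°(cathode) − E°(anode) = +0.525 − (+0.000) = +0.525 V.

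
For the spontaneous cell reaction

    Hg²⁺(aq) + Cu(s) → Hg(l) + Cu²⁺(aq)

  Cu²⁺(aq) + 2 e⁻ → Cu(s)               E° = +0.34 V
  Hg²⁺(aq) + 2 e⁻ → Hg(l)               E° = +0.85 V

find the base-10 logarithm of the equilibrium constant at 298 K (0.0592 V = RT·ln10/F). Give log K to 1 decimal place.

The Hg²⁺/Hg couple is reduced (cathode); E°cell = +0.85 − (+0.34) = +0.51 V with n = 2.
At equilibrium E = 0, so log K = nE°cell / 0.0592 = (2)(+0.51) / 0.0592 = 17.2.

log K = 17.2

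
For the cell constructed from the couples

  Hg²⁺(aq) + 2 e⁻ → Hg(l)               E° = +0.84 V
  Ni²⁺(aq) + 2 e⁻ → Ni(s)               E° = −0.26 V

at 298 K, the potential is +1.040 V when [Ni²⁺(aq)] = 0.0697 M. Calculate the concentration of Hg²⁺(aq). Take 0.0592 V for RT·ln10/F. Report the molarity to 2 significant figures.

0.00065 M

With Hg²⁺/Hg at the cathode and Ni²⁺/Ni at the anode, E°cell = +0.84 − (−0.26) = +1.10 V (n = 2).
From the Nernst equation, log Q = n(E° − E)/0.0592 = 2·(+1.10 − (+1.040))/0.0592 = 2.027.
Balancing electrons gives Hg²⁺(aq) + Ni(s) → Hg(l) + Ni²⁺(aq); thus Q = [Ni²⁺(aq)] / [Hg²⁺(aq)].
Substituting the known concentrations and solving, log [Hg²⁺(aq)] = −3.184 and [Hg²⁺(aq)] = 0.00065 M.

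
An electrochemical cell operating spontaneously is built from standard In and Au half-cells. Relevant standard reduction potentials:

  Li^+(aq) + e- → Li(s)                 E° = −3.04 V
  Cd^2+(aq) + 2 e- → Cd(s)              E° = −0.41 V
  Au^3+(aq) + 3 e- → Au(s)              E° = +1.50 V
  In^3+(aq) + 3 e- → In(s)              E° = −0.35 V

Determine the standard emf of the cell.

+1.85 V

Of the two couples in this cell, the one with the more positive reduction potential is reduced at the cathode: here that is Au³⁺/Au (+1.50 V); In³⁺/In (−0.35 V) is the anode.
E°cell = E°(cathode) − E°(anode) = +1.50 − (−0.35) = +1.85 V.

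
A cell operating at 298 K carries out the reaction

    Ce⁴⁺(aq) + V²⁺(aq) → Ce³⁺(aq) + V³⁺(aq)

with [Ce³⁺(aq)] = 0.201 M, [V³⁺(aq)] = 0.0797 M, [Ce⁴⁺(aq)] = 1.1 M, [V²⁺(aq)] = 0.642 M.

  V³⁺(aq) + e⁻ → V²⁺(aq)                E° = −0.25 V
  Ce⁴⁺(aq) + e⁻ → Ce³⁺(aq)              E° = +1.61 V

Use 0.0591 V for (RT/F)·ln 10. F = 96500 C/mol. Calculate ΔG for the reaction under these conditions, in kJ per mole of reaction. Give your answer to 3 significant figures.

E°cell = +1.61 − (−0.25) = +1.86 V; the balanced reaction transfers n = 1 electron.
Here Q = ([Ce³⁺(aq)]·[V³⁺(aq)]) / ([Ce⁴⁺(aq)]·[V²⁺(aq)]) = 0.0227 (log Q = −1.644), giving E = +1.86 − (0.0591/1)·(−1.644) = +1.9572 V.
Then ΔG = −nFE = −1 × 96500 × +1.9572 J/mol = −189 kJ/mol.

−189 kJ/mol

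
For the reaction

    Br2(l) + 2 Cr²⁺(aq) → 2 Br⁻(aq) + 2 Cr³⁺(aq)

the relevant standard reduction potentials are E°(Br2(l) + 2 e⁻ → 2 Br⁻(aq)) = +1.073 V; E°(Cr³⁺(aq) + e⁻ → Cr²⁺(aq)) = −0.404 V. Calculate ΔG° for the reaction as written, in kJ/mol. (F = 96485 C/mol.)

−285 kJ/mol

In the reaction as written Br2(l) is reduced, so the Br₂/Br⁻ couple is the cathode and Cr³⁺/Cr²⁺ is the anode.
E°cell = +1.073 − (−0.404) = +1.477 V; balancing electrons gives n = 2.
ΔG° = −nFE°cell = −(2)(96485)(+1.477) J/mol = −285 kJ/mol.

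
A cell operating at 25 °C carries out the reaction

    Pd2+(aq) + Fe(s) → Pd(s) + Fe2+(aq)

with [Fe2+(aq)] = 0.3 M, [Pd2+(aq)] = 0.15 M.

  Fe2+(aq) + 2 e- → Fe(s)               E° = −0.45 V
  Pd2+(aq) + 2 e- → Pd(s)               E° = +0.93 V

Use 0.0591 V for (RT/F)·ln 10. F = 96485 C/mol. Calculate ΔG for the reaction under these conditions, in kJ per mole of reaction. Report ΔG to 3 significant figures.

With Pd²⁺/Pd reduced at the cathode, E°cell = +0.93 − (−0.45) = +1.38 V and n = 2.
The reaction quotient is [Fe2+(aq)] / [Pd2+(aq)] = 2; by Nernst, E = +1.38 − (0.0591/2)(0.301) = +1.3711 V.
ΔG = −nFE = −(2)(96485)(+1.3711) J/mol = −265 kJ/mol.

−265 kJ/mol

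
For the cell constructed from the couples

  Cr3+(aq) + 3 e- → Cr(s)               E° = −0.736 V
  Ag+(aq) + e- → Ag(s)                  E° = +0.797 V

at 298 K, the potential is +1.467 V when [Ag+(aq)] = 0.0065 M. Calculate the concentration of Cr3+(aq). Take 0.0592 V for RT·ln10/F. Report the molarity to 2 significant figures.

With Ag⁺/Ag at the cathode and Cr³⁺/Cr at the anode, E°cell = +0.797 − (−0.736) = +1.533 V (n = 3).
From the Nernst equation, log Q = n(E° − E)/0.0592 = 3·(+1.533 − (+1.467))/0.0592 = 3.345.
The balanced reaction is 3 Ag+(aq) + Cr(s) → 3 Ag(s) + Cr3+(aq), so Q = [Cr3+(aq)] / [Ag+(aq)]^3.
Isolating [Cr3+(aq)] in Q = 10^{3.345} yields log [Cr3+(aq)] = −3.216, i.e. 0.00061 M.

0.00061 M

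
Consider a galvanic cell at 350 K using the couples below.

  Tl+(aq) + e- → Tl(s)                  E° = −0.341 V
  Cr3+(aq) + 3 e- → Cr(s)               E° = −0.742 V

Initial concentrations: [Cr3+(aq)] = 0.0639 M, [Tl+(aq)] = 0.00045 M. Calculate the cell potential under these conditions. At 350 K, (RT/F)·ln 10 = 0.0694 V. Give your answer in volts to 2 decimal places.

Since E°(Tl⁺/Tl) > E°(Cr³⁺/Cr), Tl⁺/Tl serves as the cathode.
E°cell = E°cat − E°an = −0.341 − (−0.742) = +0.401 V; n = 3.
The balanced reaction is 3 Tl+(aq) + Cr(s) → 3 Tl(s) + Cr3+(aq), so Q = [Cr3+(aq)] / [Tl+(aq)]^3 = 7.01×10^8 and log Q = 8.846.
By the Nernst equation, E = +0.401 − (0.0694/3)·(8.846) = +0.20 V.

+0.20 V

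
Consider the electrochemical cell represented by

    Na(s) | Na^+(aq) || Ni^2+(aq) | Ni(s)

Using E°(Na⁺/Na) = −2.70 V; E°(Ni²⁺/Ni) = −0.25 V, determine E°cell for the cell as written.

By convention the left-hand electrode in cell notation is the anode (oxidation) and the right-hand electrode is the cathode (reduction).
E°cell = E°(right) − E°(left) = −0.25 − (−2.70) = +2.45 V.

+2.45 V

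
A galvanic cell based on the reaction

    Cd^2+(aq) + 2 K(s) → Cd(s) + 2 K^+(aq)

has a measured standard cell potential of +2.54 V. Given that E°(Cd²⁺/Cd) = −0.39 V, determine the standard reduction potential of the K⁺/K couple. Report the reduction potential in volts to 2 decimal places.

−2.93 V

In the reaction as written the Cd²⁺/Cd couple is reduced (cathode) and K⁺/K is oxidized (anode), so E°cell = E°(Cd²⁺/Cd) − E°(K⁺/K).
E°(K⁺/K) = E°(cathode) − E°cell = −0.39 − (+2.54) = −2.93 V.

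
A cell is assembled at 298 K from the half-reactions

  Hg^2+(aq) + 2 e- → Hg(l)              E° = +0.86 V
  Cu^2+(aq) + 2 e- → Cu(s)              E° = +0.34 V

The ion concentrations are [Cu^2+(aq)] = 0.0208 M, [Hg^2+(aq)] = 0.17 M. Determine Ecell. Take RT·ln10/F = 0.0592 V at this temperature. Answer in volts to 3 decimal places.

The Hg²⁺/Hg couple has the more positive E°, so it is the cathode; Cu²⁺/Cu is the anode.
E°cell = +0.86 − (+0.34) = +0.52 V, with n = 2 electrons transferred.
Balancing gives Hg^2+(aq) + Cu(s) → Hg(l) + Cu^2+(aq); hence Q = [Cu^2+(aq)] / [Hg^2+(aq)] = 0.122 (log Q = −0.912).
E = E° − (0.0592/n)·log Q = +0.52 − (0.0592/2)(−0.912) = +0.547 V.

+0.547 V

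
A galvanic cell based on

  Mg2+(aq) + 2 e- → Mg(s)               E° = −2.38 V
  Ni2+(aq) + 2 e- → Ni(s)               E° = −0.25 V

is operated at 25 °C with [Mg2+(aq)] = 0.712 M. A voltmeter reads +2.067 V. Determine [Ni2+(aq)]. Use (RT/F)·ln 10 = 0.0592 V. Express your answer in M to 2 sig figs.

0.0053 M

With Ni²⁺/Ni at the cathode and Mg²⁺/Mg at the anode, E°cell = −0.25 − (−2.38) = +2.13 V (n = 2).
Rearranging E = E° − (0.0592/n)·log Q gives log Q = 2(+2.13 − (+2.067))/0.0592 = 2.128.
The balanced reaction is Ni2+(aq) + Mg(s) → Ni(s) + Mg2+(aq), so Q = [Mg2+(aq)] / [Ni2+(aq)].
Solving for the unknown gives log [Ni2+(aq)] = −2.276, so [Ni2+(aq)] ≈ 0.0053 M.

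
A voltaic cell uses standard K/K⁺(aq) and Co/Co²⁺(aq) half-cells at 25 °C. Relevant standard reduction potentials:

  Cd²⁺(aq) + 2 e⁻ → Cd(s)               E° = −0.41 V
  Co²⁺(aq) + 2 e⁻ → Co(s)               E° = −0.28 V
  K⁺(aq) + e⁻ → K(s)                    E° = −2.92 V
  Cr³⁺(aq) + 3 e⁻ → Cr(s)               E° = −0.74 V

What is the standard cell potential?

The Co²⁺/Co couple has the higher E°, so Co ion is reduced (cathode) and K is oxidized (anode).
E°cell = E°(cathode) − E°(anode) = −0.28 − (−2.92) = +2.64 V.

+2.64 V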